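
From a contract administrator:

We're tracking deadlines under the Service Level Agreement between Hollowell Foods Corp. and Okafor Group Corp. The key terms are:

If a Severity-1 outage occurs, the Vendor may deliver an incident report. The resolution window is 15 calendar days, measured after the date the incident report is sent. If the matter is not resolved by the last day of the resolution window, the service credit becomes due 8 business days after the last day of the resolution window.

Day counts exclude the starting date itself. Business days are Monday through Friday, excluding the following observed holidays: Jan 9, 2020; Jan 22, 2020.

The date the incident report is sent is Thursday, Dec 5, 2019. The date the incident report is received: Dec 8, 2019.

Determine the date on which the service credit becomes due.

Adding 15 calendar days to Dec 5, 2019 gives Dec 20, 2019, which is the last day of the resolution window.
The date on which the service credit becomes due: 8 business days after Friday, Dec 20, 2019, skipping weekends — Dec 23, Dec 24, Dec 25, Dec 26, Dec 27, Dec 30, Dec 31, Jan 1 — lands on Wednesday, Jan 1, 2020.

Jan 1, 2020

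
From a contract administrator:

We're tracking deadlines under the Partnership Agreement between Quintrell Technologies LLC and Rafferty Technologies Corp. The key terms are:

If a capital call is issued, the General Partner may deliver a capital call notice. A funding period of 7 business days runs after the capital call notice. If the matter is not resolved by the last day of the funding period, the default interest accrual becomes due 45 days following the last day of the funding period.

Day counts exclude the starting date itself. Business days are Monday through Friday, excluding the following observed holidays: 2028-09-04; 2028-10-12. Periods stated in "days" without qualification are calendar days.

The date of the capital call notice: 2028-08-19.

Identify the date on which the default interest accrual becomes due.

The last day of the funding period: 7 business days after Saturday, 2028-08-19, skipping weekends — Aug 21, Aug 22, Aug 23, Aug 24, Aug 25, Aug 28, Aug 29 — lands on Tuesday, 2028-08-29.
The date on which the default interest accrual becomes due: 45 calendar days after 2028-08-29 is 2028-10-13.

2028-10-13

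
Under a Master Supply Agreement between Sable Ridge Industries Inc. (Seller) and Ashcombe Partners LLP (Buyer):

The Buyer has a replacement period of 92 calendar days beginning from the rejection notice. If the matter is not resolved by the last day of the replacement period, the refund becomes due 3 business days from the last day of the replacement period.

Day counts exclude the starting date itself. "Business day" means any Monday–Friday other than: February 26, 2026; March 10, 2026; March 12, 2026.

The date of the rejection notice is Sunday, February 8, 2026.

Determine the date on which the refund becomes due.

May 14, 2026

The last day of the replacement period: 92 calendar days after February 8, 2026 is May 11, 2026.
From Monday, May 11, 2026, 3 business days (May 12, May 13, May 14, skipping weekends) brings us to Thursday, May 14, 2026, which is the date on which the refund becomes due.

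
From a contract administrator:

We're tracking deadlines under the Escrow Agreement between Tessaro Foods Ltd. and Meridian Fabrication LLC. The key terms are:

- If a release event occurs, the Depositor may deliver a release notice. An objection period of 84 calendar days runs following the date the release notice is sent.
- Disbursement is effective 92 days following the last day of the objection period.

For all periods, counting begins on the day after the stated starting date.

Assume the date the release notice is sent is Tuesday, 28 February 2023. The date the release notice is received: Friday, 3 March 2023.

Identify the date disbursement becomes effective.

The last day of the objection period: 84 calendar days after 28 February 2023 is 23 May 2023.
The date disbursement becomes effective: 92 calendar days after 23 May 2023 is 23 August 2023.

23 August 2023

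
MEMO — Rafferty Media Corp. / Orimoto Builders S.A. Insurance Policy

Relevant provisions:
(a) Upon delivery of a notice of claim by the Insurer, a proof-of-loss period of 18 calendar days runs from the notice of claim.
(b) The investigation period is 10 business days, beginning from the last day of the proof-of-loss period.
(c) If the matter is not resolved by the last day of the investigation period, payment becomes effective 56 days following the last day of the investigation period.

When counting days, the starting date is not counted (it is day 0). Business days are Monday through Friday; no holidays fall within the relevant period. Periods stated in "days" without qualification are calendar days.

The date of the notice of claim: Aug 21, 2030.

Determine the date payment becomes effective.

Nov 15, 2030

Adding 18 calendar days to Aug 21, 2030 gives Sep 8, 2030, which is the last day of the proof-of-loss period.
From Sunday, Sep 8, 2030, 10 business days (Sep 9, Sep 10, Sep 11, Sep 12, Sep 13, Sep 16, Sep 17, Sep 18, Sep 19, Sep 20, skipping weekends) brings us to Friday, Sep 20, 2030, which is the last day of the investigation period.
The date payment becomes effective: 56 calendar days after Sep 20, 2030 is Nov 15, 2030.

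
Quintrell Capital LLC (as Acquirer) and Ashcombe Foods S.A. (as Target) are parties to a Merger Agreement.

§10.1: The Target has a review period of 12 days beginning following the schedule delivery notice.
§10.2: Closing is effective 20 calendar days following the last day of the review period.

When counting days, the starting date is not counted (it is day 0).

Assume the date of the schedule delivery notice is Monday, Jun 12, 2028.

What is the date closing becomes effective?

Jul 14, 2028

The last day of the review period: Jun 12, 2028 + 12 days = Jun 24, 2028.
The date closing becomes effective: Jun 24, 2028 + 20 days = Jul 14, 2028.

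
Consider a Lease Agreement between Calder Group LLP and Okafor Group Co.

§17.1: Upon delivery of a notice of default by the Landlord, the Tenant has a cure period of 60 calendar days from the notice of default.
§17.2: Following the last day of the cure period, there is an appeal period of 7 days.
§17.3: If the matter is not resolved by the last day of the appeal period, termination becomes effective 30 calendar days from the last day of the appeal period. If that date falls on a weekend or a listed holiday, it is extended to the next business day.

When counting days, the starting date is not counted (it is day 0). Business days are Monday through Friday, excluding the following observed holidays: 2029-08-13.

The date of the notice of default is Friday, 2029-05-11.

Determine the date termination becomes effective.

2029-08-16

The last day of the cure period: 2029-05-11 + 60 days = 2029-07-10.
The last day of the appeal period: 7 calendar days after 2029-07-10 is 2029-07-17.
Adding 30 calendar days to 2029-07-17 gives 2029-08-16, which is the date termination becomes effective. 2029-08-16 is a Thursday and is not a listed holiday, so no roll-forward applies.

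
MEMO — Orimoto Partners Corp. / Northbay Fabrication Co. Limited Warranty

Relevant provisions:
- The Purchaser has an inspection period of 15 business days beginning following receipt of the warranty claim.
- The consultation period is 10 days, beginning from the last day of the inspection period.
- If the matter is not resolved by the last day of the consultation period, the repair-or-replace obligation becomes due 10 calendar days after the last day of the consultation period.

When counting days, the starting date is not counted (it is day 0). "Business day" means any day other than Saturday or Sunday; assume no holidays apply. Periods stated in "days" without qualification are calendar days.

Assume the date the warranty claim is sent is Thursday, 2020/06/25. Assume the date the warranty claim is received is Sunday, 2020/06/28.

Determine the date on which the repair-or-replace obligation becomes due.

The last day of the inspection period: counting 15 business days from Sunday, 2020/06/28 (Jun 29, Jun 30, Jul 1, Jul 2, …, Jul 15, Jul 16, Jul 17, skipping weekends) reaches Friday, 2020/07/17.
The last day of the consultation period: 2020/07/17 + 10 days = 2020/07/27.
The date on which the repair-or-replace obligation becomes due: 10 calendar days after 2020/07/27 is 2020/08/06.

2020/08/06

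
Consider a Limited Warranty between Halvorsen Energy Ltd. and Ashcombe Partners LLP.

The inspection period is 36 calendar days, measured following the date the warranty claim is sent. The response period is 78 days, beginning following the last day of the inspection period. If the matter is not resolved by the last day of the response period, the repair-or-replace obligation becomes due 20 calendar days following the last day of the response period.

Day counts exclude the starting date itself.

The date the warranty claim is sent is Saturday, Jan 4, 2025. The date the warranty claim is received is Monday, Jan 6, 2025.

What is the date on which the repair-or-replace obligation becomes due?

The last day of the inspection period: 36 calendar days after Jan 4, 2025 is Feb 9, 2025.
Adding 78 calendar days to Feb 9, 2025 gives Apr 28, 2025, which is the last day of the response period.
Adding 20 calendar days to Apr 28, 2025 gives May 18, 2025, which is the date on which the repair-or-replace obligation becomes due.

May 18, 2025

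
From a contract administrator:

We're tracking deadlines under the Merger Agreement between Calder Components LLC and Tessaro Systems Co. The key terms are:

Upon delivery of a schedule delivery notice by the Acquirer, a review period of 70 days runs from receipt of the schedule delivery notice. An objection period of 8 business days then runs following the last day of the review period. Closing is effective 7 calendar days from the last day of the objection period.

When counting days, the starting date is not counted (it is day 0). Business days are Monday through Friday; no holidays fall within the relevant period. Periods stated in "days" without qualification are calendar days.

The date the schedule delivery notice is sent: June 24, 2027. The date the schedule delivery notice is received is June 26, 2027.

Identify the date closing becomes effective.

September 22, 2027

The last day of the review period: 70 calendar days after June 26, 2027 is September 4, 2027.
The last day of the objection period: 8 business days after Saturday, September 4, 2027, skipping weekends — Sep 6, Sep 7, Sep 8, Sep 9, Sep 10, Sep 13, Sep 14, Sep 15 — lands on Wednesday, September 15, 2027.
Adding 7 calendar days to September 15, 2027 gives September 22, 2027, which is the date closing becomes effective.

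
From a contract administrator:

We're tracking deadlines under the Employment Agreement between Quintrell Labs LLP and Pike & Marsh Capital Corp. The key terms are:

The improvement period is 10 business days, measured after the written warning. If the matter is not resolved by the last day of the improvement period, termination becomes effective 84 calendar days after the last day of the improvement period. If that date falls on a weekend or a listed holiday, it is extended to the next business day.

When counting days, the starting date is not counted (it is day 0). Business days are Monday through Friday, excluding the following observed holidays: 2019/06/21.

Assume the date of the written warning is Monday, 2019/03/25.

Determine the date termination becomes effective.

2019/07/01

From Monday, 2019/03/25, 10 business days (Mar 26, Mar 27, Mar 28, Mar 29, Apr 1, Apr 2, Apr 3, Apr 4, Apr 5, Apr 8, skipping weekends) brings us to Monday, 2019/04/08, which is the last day of the improvement period.
Adding 84 calendar days to 2019/04/08 gives 2019/07/01, which is the date termination becomes effective. 2019/07/01 is a Monday and is not a listed holiday, so no roll-forward applies.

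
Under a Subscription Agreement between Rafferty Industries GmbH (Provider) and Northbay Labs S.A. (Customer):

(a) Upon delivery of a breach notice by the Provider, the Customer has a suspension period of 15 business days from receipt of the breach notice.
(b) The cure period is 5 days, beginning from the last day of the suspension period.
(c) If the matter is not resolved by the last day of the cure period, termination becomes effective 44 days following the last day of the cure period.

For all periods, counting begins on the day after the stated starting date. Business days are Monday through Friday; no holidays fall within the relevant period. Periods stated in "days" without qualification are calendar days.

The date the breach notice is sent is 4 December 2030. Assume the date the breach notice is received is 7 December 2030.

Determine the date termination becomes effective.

14 February 2031

The last day of the suspension period: 15 business days after Saturday, 7 December 2030, skipping weekends — Dec 9, Dec 10, Dec 11, Dec 12, …, Dec 25, Dec 26, Dec 27 — lands on Friday, 27 December 2030.
The last day of the cure period: 5 calendar days after 27 December 2030 is 1 January 2031.
The date termination becomes effective: 44 calendar days after 1 January 2031 is 14 February 2031.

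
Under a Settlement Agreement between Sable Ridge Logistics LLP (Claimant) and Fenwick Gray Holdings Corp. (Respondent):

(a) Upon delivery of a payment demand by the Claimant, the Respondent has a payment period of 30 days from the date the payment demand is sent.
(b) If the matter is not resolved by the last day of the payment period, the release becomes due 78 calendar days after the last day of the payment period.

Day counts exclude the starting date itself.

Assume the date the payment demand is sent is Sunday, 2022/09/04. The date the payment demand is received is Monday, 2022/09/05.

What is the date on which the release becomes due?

Adding 30 calendar days to 2022/09/04 gives 2022/10/04, which is the last day of the payment period.
The date on which the release becomes due: 78 calendar days after 2022/10/04 is 2022/12/21.

2022/12/21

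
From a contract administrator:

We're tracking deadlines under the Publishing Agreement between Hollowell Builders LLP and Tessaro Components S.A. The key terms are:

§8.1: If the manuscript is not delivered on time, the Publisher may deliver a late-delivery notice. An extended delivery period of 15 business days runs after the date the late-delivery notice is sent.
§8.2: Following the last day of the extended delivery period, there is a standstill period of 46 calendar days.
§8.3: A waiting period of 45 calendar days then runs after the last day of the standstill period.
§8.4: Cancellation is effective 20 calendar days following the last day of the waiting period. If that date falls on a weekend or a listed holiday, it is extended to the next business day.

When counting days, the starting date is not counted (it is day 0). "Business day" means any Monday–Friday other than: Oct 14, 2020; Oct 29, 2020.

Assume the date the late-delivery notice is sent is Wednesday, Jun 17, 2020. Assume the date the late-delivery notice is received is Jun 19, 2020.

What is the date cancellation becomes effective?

The last day of the extended delivery period: counting 15 business days from Wednesday, Jun 17, 2020 (Jun 18, Jun 19, Jun 22, Jun 23, …, Jul 6, Jul 7, Jul 8, skipping weekends) reaches Wednesday, Jul 8, 2020.
The last day of the standstill period: 46 calendar days after Jul 8, 2020 is Aug 23, 2020.
The last day of the waiting period: Aug 23, 2020 + 45 days = Oct 7, 2020.
The date cancellation becomes effective: 20 calendar days after Oct 7, 2020 is Oct 27, 2020. Oct 27, 2020 is a Tuesday and is not a listed holiday, so no roll-forward applies.

Oct 27, 2020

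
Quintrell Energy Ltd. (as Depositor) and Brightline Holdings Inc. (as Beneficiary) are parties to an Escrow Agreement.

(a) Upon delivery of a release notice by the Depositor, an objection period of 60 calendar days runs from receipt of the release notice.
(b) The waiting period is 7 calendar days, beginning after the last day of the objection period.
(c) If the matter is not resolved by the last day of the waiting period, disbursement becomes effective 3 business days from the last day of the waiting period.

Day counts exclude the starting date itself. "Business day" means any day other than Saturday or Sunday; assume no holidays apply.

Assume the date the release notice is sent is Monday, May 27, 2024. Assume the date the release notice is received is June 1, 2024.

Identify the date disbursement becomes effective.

The last day of the objection period: June 1, 2024 + 60 days = July 31, 2024.
The last day of the waiting period: 7 calendar days after July 31, 2024 is August 7, 2024.
The date disbursement becomes effective: 3 business days after Wednesday, August 7, 2024, skipping weekends — Aug 8, Aug 9, Aug 12 — lands on Monday, August 12, 2024.

August 12, 2024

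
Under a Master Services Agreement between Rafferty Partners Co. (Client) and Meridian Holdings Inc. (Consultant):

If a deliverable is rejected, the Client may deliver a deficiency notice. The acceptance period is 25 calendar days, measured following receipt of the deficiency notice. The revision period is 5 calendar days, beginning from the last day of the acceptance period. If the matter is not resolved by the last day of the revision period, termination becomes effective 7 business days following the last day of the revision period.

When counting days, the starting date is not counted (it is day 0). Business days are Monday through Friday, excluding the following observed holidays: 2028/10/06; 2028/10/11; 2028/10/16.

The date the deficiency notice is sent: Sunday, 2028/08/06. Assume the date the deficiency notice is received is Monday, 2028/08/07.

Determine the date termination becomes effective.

The last day of the acceptance period: 25 calendar days after 2028/08/07 is 2028/09/01.
The last day of the revision period: 5 calendar days after 2028/09/01 is 2028/09/06.
From Wednesday, 2028/09/06, 7 business days (Sep 7, Sep 8, Sep 11, Sep 12, Sep 13, Sep 14, Sep 15, skipping weekends) brings us to Friday, 2028/09/15, which is the date termination becomes effective.

2028/09/15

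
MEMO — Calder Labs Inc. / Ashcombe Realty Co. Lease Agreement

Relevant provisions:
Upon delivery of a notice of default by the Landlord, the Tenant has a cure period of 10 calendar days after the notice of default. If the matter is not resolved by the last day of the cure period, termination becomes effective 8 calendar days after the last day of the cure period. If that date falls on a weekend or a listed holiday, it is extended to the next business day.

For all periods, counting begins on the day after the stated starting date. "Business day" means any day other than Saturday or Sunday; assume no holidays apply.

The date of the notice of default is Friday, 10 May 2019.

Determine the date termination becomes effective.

28 May 2019

The last day of the cure period: 10 May 2019 + 10 days = 20 May 2019.
The date termination becomes effective: 20 May 2019 + 8 days = 28 May 2019. 28 May 2019 is a Tuesday, so no roll-forward applies.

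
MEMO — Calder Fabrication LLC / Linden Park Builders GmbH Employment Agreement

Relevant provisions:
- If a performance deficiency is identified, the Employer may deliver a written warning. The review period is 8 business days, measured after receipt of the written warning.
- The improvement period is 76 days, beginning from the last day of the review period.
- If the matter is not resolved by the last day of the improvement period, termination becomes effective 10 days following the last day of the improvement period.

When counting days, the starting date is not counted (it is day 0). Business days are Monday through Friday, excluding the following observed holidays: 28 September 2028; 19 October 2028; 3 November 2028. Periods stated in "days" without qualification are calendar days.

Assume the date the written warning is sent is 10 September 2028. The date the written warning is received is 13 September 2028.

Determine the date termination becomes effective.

The last day of the review period: counting 8 business days from Wednesday, 13 September 2028 (Sep 14, Sep 15, Sep 18, Sep 19, Sep 20, Sep 21, Sep 22, Sep 25, skipping weekends) reaches Monday, 25 September 2028.
The last day of the improvement period: 76 calendar days after 25 September 2028 is 10 December 2028.
The date termination becomes effective: 10 calendar days after 10 December 2028 is 20 December 2028.

20 December 2028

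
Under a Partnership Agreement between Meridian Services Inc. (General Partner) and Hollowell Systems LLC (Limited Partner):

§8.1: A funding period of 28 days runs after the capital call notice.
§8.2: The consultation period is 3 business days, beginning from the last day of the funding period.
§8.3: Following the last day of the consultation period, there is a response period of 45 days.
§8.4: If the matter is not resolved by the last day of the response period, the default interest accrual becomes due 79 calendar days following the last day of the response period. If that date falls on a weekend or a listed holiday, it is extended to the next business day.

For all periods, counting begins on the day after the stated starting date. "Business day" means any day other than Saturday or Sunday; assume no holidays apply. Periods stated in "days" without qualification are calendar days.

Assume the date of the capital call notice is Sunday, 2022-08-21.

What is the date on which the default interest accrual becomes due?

2023-01-23

The last day of the funding period: 2022-08-21 + 28 days = 2022-09-18.
The last day of the consultation period: 3 business days after Sunday, 2022-09-18, skipping weekends — Sep 19, Sep 20, Sep 21 — lands on Wednesday, 2022-09-21.
The last day of the response period: 2022-09-21 + 45 days = 2022-11-05.
The date on which the default interest accrual becomes due: 2022-11-05 + 79 days = 2023-01-23. 2023-01-23 is a Monday, so no roll-forward applies.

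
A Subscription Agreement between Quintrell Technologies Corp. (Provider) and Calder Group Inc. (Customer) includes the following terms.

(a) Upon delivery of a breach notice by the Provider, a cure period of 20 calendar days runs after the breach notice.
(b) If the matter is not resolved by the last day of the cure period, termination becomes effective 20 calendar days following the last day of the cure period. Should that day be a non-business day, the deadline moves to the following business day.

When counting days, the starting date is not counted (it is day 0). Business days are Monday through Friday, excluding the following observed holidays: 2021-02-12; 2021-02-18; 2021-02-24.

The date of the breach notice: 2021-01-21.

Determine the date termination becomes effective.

The last day of the cure period: 20 calendar days after 2021-01-21 is 2021-02-10.
Adding 20 calendar days to 2021-02-10 gives 2021-03-02, which is the date termination becomes effective. 2021-03-02 is a Tuesday and is not a listed holiday, so no roll-forward applies.

2021-03-02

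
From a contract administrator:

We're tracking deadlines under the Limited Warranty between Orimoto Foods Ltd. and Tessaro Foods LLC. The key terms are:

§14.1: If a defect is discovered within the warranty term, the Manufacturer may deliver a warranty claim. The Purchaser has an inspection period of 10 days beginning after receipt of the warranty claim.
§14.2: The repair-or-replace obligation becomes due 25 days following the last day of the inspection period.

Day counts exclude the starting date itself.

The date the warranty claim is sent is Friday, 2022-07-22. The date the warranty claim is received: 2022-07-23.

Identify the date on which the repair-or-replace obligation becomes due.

2022-08-27

The last day of the inspection period: 10 calendar days after 2022-07-23 is 2022-08-02.
The date on which the repair-or-replace obligation becomes due: 25 calendar days after 2022-08-02 is 2022-08-27.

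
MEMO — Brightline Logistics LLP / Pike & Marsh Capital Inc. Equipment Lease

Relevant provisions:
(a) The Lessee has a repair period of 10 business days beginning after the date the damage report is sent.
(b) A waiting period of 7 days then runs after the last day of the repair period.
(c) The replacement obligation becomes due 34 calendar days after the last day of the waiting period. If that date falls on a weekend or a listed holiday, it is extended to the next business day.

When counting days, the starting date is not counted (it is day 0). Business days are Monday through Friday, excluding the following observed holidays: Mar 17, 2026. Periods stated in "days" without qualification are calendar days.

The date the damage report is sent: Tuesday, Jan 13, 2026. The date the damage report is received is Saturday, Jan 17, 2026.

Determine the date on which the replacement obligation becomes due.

The last day of the repair period: counting 10 business days from Tuesday, Jan 13, 2026 (Jan 14, Jan 15, Jan 16, Jan 19, Jan 20, Jan 21, Jan 22, Jan 23, Jan 26, Jan 27, skipping weekends) reaches Tuesday, Jan 27, 2026.
The last day of the waiting period: Jan 27, 2026 + 7 days = Feb 3, 2026.
Adding 34 calendar days to Feb 3, 2026 gives Mar 9, 2026, which is the date on which the replacement obligation becomes due. Mar 9, 2026 is a Monday and is not a listed holiday, so no roll-forward applies.

Mar 9, 2026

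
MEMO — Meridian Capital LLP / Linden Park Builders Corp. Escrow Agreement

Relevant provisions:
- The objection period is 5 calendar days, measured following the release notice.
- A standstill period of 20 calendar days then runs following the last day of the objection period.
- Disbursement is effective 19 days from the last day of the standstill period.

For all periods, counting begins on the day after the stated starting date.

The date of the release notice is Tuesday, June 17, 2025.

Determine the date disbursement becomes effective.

July 31, 2025

Adding 5 calendar days to June 17, 2025 gives June 22, 2025, which is the last day of the objection period.
The last day of the standstill period: 20 calendar days after June 22, 2025 is July 12, 2025.
The date disbursement becomes effective: July 12, 2025 + 19 days = July 31, 2025.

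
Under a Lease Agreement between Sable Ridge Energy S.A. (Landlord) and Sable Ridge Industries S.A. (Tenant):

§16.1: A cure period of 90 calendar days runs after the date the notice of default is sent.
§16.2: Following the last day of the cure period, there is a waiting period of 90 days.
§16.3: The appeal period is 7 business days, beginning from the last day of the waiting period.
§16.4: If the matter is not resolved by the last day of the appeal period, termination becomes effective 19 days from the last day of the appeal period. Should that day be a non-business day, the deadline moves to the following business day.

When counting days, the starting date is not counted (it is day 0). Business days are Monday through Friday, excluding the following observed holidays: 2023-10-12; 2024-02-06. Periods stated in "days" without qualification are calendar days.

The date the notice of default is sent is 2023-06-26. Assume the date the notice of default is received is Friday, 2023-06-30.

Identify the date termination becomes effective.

2024-01-22

The last day of the cure period: 90 calendar days after 2023-06-26 is 2023-09-24.
Adding 90 calendar days to 2023-09-24 gives 2023-12-23, which is the last day of the waiting period.
The last day of the appeal period: 7 business days after Saturday, 2023-12-23, skipping weekends — Dec 25, Dec 26, Dec 27, Dec 28, Dec 29, Jan 1, Jan 2 — lands on Tuesday, 2024-01-02.
Adding 19 calendar days to 2024-01-02 gives 2024-01-21, which is the date termination becomes effective. That falls on a Sunday, so it rolls to the next business day, Monday, 2024-01-22.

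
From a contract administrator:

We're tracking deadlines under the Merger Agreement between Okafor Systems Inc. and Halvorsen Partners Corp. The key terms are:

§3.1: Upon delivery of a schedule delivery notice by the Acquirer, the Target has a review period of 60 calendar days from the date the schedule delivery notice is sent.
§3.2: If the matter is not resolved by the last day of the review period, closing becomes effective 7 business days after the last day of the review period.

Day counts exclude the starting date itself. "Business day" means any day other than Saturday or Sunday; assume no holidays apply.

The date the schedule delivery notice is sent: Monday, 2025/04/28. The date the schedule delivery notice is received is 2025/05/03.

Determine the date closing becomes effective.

2025/07/08

Adding 60 calendar days to 2025/04/28 gives 2025/06/27, which is the last day of the review period.
The date closing becomes effective: 7 business days after Friday, 2025/06/27, skipping weekends — Jun 30, Jul 1, Jul 2, Jul 3, Jul 4, Jul 7, Jul 8 — lands on Tuesday, 2025/07/08.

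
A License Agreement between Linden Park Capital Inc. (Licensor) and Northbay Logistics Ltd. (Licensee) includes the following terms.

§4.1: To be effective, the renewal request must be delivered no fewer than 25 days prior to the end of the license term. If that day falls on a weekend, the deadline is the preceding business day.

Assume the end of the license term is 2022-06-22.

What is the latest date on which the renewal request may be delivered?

Counting back 25 calendar days from 2022-06-22 gives 2022-05-28. That is a Saturday, so the deadline moves back to Friday, 2022-05-27.

2022-05-27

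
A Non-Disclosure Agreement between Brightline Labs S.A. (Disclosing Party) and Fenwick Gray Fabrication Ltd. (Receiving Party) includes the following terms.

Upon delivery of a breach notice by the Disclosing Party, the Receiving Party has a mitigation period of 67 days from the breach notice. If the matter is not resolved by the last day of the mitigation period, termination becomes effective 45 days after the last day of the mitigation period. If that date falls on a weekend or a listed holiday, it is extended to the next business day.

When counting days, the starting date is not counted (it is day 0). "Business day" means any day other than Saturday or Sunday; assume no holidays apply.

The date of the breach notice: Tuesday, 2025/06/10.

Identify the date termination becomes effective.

The last day of the mitigation period: 67 calendar days after 2025/06/10 is 2025/08/16.
The date termination becomes effective: 2025/08/16 + 45 days = 2025/09/30. 2025/09/30 is a Tuesday, so no roll-forward applies.

2025/09/30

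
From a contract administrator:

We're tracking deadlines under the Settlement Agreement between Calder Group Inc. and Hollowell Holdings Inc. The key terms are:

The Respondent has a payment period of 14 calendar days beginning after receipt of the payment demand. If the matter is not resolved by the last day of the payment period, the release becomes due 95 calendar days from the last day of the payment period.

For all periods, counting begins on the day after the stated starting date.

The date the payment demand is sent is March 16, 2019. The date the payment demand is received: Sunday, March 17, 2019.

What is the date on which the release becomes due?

The last day of the payment period: March 17, 2019 + 14 days = March 31, 2019.
The date on which the release becomes due: 95 calendar days after March 31, 2019 is July 4, 2019.

July 4, 2019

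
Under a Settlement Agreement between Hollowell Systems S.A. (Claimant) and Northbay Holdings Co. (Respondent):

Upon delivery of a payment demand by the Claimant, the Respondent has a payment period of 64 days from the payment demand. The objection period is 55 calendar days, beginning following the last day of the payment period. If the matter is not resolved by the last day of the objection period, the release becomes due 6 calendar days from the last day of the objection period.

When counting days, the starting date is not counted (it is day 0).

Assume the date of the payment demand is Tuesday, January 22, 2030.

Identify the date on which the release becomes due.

May 27, 2030

The last day of the payment period: 64 calendar days after January 22, 2030 is March 27, 2030.
The last day of the objection period: March 27, 2030 + 55 days = May 21, 2030.
The date on which the release becomes due: 6 calendar days after May 21, 2030 is May 27, 2030.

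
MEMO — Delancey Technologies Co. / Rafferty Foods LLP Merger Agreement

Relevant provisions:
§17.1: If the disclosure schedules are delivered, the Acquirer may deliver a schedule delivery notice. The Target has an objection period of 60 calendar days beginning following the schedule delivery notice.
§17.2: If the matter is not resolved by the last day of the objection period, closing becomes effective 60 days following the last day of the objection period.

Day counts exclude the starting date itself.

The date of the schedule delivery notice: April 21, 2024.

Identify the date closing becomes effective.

The last day of the objection period: 60 calendar days after April 21, 2024 is June 20, 2024.
Adding 60 calendar days to June 20, 2024 gives August 19, 2024, which is the date closing becomes effective.

August 19, 2024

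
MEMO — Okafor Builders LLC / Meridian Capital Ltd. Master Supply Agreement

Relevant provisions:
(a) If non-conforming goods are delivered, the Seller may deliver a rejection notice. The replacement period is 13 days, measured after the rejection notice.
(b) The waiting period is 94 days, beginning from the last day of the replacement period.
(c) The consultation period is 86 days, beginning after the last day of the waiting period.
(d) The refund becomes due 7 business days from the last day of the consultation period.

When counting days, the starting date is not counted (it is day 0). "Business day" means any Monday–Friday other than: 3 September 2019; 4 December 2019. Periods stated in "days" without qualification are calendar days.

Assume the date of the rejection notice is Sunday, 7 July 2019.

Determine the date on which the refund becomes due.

The last day of the replacement period: 13 calendar days after 7 July 2019 is 20 July 2019.
Adding 94 calendar days to 20 July 2019 gives 22 October 2019, which is the last day of the waiting period.
The last day of the consultation period: 22 October 2019 + 86 days = 16 January 2020.
The date on which the refund becomes due: counting 7 business days from Thursday, 16 January 2020 (Jan 17, Jan 20, Jan 21, Jan 22, Jan 23, Jan 24, Jan 27, skipping weekends) reaches Monday, 27 January 2020.

27 January 2020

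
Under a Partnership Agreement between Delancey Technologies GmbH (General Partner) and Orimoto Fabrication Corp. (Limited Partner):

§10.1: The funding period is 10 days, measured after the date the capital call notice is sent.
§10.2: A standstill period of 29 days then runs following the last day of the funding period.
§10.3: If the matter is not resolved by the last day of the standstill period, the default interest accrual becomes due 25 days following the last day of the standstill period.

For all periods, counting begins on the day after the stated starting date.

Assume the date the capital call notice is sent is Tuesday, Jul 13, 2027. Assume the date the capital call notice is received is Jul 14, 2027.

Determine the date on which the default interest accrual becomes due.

The last day of the funding period: 10 calendar days after Jul 13, 2027 is Jul 23, 2027.
The last day of the standstill period: 29 calendar days after Jul 23, 2027 is Aug 21, 2027.
The date on which the default interest accrual becomes due: 25 calendar days after Aug 21, 2027 is Sep 15, 2027.

Sep 15, 2027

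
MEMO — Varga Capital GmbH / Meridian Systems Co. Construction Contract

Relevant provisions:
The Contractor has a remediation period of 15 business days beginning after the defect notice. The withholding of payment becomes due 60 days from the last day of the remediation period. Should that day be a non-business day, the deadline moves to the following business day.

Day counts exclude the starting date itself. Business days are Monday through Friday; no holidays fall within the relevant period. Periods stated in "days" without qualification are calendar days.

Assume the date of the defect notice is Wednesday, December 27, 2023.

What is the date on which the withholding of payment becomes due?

March 18, 2024

The last day of the remediation period: 15 business days after Wednesday, December 27, 2023, skipping weekends — Dec 28, Dec 29, Jan 1, Jan 2, …, Jan 15, Jan 16, Jan 17 — lands on Wednesday, January 17, 2024.
The date on which the withholding of payment becomes due: January 17, 2024 + 60 days = March 17, 2024. That falls on a Sunday, so it rolls to the next business day, Monday, March 18, 2024.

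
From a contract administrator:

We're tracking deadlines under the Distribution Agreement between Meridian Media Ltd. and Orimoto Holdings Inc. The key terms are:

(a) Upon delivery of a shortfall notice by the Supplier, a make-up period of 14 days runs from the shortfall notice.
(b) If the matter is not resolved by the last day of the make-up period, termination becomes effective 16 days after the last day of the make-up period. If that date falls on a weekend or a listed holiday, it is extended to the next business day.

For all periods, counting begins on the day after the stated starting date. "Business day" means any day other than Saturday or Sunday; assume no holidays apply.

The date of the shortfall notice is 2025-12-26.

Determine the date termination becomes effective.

2026-01-26

Adding 14 calendar days to 2025-12-26 gives 2026-01-09, which is the last day of the make-up period.
The date termination becomes effective: 2026-01-09 + 16 days = 2026-01-25. That falls on a Sunday, so it rolls to the next business day, Monday, 2026-01-26.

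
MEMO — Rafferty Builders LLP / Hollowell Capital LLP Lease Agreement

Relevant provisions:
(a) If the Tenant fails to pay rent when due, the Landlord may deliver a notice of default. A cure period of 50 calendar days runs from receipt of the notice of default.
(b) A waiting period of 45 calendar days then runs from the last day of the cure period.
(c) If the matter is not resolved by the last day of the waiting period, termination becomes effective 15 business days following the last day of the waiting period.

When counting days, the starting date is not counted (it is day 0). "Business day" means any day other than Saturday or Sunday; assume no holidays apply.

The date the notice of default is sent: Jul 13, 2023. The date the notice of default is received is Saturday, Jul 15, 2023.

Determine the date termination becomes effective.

The last day of the cure period: Jul 15, 2023 + 50 days = Sep 3, 2023.
The last day of the waiting period: Sep 3, 2023 + 45 days = Oct 18, 2023.
From Wednesday, Oct 18, 2023, 15 business days (Oct 19, Oct 20, Oct 23, Oct 24, …, Nov 6, Nov 7, Nov 8, skipping weekends) brings us to Wednesday, Nov 8, 2023, which is the date termination becomes effective.

Nov 8, 2023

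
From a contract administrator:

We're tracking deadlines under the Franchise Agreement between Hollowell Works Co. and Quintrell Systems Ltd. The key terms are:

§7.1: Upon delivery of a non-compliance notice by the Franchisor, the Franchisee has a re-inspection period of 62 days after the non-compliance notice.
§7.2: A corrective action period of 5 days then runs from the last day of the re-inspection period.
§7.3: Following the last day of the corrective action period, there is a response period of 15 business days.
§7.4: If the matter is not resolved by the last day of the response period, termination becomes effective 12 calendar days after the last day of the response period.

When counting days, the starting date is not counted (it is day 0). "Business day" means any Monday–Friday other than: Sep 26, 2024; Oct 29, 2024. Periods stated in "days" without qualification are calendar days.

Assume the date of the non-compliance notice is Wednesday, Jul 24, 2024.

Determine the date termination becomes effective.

Oct 30, 2024

The last day of the re-inspection period: 62 calendar days after Jul 24, 2024 is Sep 24, 2024.
The last day of the corrective action period: 5 calendar days after Sep 24, 2024 is Sep 29, 2024.
The last day of the response period: 15 business days after Sunday, Sep 29, 2024, skipping weekends — Sep 30, Oct 1, Oct 2, Oct 3, …, Oct 16, Oct 17, Oct 18 — lands on Friday, Oct 18, 2024.
The date termination becomes effective: Oct 18, 2024 + 12 days = Oct 30, 2024.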